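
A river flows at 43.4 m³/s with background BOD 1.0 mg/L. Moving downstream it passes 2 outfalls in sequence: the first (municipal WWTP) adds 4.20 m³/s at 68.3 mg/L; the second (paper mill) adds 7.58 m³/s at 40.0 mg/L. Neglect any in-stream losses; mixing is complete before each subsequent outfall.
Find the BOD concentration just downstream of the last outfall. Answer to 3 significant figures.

11.5 mg/L

After outfall 1: Q = 43.40 + 4.200 = 47.60 m³/s; C = (43.40·1.000 + 4.200·68.30)/47.60 = 6.938 mg/L.
After outfall 2: Q = 47.60 + 7.580 = 55.18 m³/s; C = (47.60·6.938 + 7.580·40.00)/55.18 = 11.48 mg/L.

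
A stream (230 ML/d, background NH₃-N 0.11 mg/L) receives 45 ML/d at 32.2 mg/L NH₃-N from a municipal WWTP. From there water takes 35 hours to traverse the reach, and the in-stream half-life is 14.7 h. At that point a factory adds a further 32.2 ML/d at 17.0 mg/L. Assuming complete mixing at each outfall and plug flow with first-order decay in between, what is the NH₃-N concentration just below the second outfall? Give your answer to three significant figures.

2.70 mg/L

Mass balance: C = (230.0·0.1100 + 45.00·32.20) / 275.0 = 1474/275.0 = 5.361 mg/L; combined flow 275.0 ML/d.
Half-life 14.7 h → k = ln 2 / 14.7 = 0.04715 h⁻¹ = 1.132 d⁻¹.
First-order decay: C = 5.361·exp(−k·t) = 5.361·0.1920 = 1.029 mg/L.
Second outfall: C = (275.0·1.029 + 32.20·17.00)/307.2 = 2.703 mg/L.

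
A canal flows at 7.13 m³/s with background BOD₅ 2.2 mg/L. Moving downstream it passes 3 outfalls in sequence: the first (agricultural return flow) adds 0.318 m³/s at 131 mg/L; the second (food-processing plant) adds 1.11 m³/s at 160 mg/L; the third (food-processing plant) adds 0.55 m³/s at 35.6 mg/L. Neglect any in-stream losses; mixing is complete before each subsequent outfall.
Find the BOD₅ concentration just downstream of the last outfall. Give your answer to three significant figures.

Below outfall 1: Q → 7.448 m³/s, C = (7.130·2.200 + 0.3180·131.0)/7.448 = 7.699 mg/L.
Below outfall 2: Q → 8.558 m³/s, C = (7.448·7.699 + 1.110·160.0)/8.558 = 27.45 mg/L.
Below outfall 3: Q → 9.108 m³/s, C = (8.558·27.45 + 0.5500·35.60)/9.108 = 27.95 mg/L.

27.9 mg/L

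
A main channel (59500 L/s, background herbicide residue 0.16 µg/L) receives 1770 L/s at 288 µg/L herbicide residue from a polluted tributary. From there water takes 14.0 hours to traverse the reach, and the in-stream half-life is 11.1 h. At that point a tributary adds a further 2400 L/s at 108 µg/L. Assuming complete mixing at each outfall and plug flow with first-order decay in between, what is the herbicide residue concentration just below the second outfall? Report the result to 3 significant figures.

Conservation of mass: C = (59500·0.1600 + 1770·288.0) / 61270 = 519300/61270 = 8.475 µg/L; combined flow 61270 L/s.
Half-life 11.1 h → k = ln 2 / 11.1 = 0.06245 h⁻¹ = 1.499 d⁻¹.
Decay over the reach: 8.475·exp(−kt) = 8.475·0.4172 = 3.536 µg/L.
Second outfall: C = (61270·3.536 + 2400·108.0)/63670 = 7.473 µg/L.

7.47 µg/L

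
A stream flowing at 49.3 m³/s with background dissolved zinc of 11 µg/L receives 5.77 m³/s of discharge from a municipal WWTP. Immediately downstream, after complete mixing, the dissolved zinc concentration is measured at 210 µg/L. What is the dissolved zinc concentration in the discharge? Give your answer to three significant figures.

Mass balance: 49.30·11.00 + 5.770·Cₑ = 55.07·210.0
→ Cₑ = (55.07·210.0 − 49.30·11.00) / 5.770 = 1910 µg/L.

1910 µg/L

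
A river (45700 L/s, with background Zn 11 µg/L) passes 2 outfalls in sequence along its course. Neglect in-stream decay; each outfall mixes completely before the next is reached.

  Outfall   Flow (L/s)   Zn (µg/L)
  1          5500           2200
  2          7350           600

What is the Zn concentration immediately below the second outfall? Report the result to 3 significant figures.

291 µg/L

Outfall 1: combined Q = 51200 L/s; C = (45700·11.00 + 5500·2200)/51200 = 246.1 µg/L.
Outfall 2: combined Q = 58550 L/s; C = (51200·246.1 + 7350·600.0)/58550 = 290.6 µg/L.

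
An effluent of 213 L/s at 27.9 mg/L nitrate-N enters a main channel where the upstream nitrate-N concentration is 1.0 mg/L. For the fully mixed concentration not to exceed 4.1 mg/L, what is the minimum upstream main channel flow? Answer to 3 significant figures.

Set C_mix = 4.1: (Q·1.000 + 213.0·27.90) / (Q + 213.0) = 4.1
→ Q = 213.0·(27.90 − 4.1)/(4.1 − 1.000) = 1635 L/s.

1640 L/s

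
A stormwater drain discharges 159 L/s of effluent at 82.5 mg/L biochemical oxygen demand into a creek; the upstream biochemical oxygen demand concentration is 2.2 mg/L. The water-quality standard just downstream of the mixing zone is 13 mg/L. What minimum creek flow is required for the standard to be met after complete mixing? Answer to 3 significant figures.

1020 L/s

Set C_mix = 13: (Q·2.200 + 159.0·82.50) / (Q + 159.0) = 13
→ Q = 159.0·(82.50 − 13)/(13 − 2.200) = 1023 L/s.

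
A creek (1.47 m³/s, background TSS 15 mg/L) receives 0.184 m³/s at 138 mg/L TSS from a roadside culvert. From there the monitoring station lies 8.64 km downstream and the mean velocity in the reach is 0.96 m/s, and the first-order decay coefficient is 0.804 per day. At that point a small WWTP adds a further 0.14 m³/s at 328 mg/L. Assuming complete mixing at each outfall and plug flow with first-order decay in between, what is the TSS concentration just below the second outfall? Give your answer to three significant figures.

49.9 mg/L

Mass balance: C = (1.470·15.00 + 0.1840·138.0) / 1.654 = 47.44/1.654 = 28.68 mg/L; combined flow 1.654 m³/s.
Travel time t = 8.64·1000 / 0.96 = 9000 s = 2.500 h.
First-order decay: C = 28.68·exp(−k·t) = 28.68·0.9197 = 26.38 mg/L.
At the second outfall, C = (1.654·26.38 + 0.1400·328.0) / (1.654 + 0.1400) = 49.92 mg/L.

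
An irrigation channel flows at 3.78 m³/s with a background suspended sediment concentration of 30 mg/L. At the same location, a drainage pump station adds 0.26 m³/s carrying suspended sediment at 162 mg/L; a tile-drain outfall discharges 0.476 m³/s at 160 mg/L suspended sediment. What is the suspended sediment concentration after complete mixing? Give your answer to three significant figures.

51.3 mg/L

Mixed concentration C = ΣQC/ΣQ = (3.780·30.00 + 0.2600·162.0 + 0.4760·160.0) / 4.516 = 231.7/4.516 = 51.30 mg/L.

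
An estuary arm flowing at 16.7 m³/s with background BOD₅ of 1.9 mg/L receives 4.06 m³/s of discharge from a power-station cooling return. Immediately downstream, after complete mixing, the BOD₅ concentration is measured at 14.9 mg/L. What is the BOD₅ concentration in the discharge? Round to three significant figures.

Mass balance: 16.70·1.900 + 4.060·Cₑ = 20.76·14.90
→ Cₑ = (20.76·14.90 − 16.70·1.900) / 4.060 = 68.37 mg/L.

68.4 mg/L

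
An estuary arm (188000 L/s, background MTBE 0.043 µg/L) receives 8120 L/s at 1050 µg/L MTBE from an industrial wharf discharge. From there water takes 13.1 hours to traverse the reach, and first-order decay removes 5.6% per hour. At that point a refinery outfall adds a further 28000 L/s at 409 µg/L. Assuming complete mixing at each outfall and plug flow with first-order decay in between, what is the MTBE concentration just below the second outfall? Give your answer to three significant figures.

69.0 µg/L

After mixing, C = (188000·0.04300 + 8120·1050) / 196100 = 8534000/196100 = 43.51 µg/L; combined flow 196100 L/s.
5.6%/h lost → k = −ln(1 − 0.056) = 0.05763 h⁻¹.
Applying C = C₀e^(−kt): 43.51 × 0.4700 = 20.45 µg/L.
At the second outfall, C = (196100·20.45 + 28000·409.0) / (196100 + 28000) = 69.00 µg/L.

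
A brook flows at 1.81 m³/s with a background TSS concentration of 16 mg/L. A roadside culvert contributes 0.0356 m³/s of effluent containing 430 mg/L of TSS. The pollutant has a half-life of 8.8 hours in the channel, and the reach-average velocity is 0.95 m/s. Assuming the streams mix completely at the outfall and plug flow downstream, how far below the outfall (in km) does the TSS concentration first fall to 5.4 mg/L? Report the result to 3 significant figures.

Flow-weighted average: C = (1.810·16.00 + 0.03560·430.0) / 1.846 = 44.27/1.846 = 23.99 mg/L.
Half-life 8.8 h → k = ln 2 / 8.8 = 0.07877 h⁻¹ = 1.890 d⁻¹.
Set 23.99·exp(−k·t) = 5.4 → t = ln(23.99/5.4)/k = 68150 s = 18.93 h.
Distance = v·t = 0.95·68150 = 64740 m = 64.74 km.

64.7 km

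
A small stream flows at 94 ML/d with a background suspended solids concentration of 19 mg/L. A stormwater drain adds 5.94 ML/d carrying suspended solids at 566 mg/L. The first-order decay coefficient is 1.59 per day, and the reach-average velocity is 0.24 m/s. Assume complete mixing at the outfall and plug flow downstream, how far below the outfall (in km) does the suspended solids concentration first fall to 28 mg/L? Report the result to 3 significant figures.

Mass balance: C = (94.00·19.00 + 5.940·566.0) / 99.94 = 5148/99.94 = 51.51 mg/L.
Set 51.51·exp(−k·t) = 28 → t = ln(51.51/28)/k = 33130 s = 9.201 h.
Distance = v·t = 0.24·33130 = 7950 m = 7.950 km.

7.95 km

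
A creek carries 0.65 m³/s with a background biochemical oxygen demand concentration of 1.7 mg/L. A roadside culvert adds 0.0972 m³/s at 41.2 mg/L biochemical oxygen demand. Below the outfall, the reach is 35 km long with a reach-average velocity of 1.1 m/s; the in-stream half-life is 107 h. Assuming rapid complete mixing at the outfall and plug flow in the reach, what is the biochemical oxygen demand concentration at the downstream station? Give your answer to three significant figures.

Flow-weighted average: C = (0.6500·1.700 + 0.09720·41.20) / 0.7472 = 5.110/0.7472 = 6.838 mg/L.
Travel time t = 35·1000 / 1.1 = 31820 s = 8.838 h.
Half-life 107 h → k = ln 2 / 107 = 0.006478 h⁻¹ = 0.1555 d⁻¹.
After decay, C = 6.838 × e^(−kt) = 6.838 × 0.9444 = 6.458 mg/L.

6.46 mg/L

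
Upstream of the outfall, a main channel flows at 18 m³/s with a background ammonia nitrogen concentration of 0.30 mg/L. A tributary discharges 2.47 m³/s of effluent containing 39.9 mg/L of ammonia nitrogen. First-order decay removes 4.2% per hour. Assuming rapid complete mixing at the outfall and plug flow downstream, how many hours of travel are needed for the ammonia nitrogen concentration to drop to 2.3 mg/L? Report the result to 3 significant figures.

Conservation of mass: C = (18.00·0.3000 + 2.470·39.90) / 20.47 = 104.0/20.47 = 5.078 mg/L.
4.2%/h lost → k = −ln(1 − 0.042) = 0.04291 h⁻¹.
5.078·exp(−k·t) = 2.3 → t = ln(5.078/2.3)/k = 66460 s = 18.46 h.

18.5 h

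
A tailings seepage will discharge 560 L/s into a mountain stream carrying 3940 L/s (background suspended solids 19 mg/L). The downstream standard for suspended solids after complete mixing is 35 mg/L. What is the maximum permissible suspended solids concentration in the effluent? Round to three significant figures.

148 mg/L

At the limit, (Qr·Cr + Qe·Cₑ)/(Qr + Qe) = 35:
Cₑ = (4500·35 − 3940·19.00) / 560.0 = 147.6 mg/L.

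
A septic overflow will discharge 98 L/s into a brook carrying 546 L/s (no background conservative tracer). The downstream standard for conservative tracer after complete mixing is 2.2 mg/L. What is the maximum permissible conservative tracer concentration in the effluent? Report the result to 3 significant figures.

14.5 mg/L

At the limit, (Qr·Cr + Qe·Cₑ)/(Qr + Qe) = 2.2:
Cₑ = (644.0·2.2 − 546.0·0) / 98.00 = 14.46 mg/L.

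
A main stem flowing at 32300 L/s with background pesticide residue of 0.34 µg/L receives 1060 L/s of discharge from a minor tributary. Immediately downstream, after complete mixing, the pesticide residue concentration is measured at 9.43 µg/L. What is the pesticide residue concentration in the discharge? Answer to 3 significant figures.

286 µg/L

Mass balance: 32300·0.3400 + 1060·Cₑ = 33360·9.430
→ Cₑ = (33360·9.430 − 32300·0.3400) / 1060 = 286.4 µg/L.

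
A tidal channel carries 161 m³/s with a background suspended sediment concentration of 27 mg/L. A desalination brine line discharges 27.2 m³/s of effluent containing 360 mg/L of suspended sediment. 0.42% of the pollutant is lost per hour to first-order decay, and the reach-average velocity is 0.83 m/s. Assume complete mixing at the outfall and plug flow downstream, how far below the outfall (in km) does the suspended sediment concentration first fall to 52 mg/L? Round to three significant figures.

Mass balance: C = (161.0·27.00 + 27.20·360.0) / 188.2 = 14140/188.2 = 75.13 mg/L.
0.42%/h lost → k = −ln(1 − 0.0042) = 0.004209 h⁻¹.
Set 75.13·exp(−k·t) = 52 → t = ln(75.13/52)/k = 314700 s = 87.42 h.
Distance = v·t = 0.83·314700 = 261200 m = 261.2 km.

261 km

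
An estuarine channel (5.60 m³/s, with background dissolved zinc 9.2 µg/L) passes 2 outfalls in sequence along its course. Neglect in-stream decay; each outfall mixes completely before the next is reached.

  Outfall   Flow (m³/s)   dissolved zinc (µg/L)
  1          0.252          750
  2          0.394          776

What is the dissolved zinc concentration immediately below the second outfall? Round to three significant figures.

87.5 µg/L

After outfall 1: Q = 5.600 + 0.2520 = 5.852 m³/s; C = (5.600·9.200 + 0.2520·750.0)/5.852 = 41.10 µg/L.
After outfall 2: Q = 5.852 + 0.3940 = 6.246 m³/s; C = (5.852·41.10 + 0.3940·776.0)/6.246 = 87.46 µg/L.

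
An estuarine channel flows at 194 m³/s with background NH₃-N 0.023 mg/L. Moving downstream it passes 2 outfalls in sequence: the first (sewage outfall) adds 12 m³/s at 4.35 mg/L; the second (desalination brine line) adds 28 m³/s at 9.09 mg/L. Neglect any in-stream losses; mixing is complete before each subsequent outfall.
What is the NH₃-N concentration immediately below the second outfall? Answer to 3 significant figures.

After outfall 1: Q = 194.0 + 12.00 = 206.0 m³/s; C = (194.0·0.02300 + 12.00·4.350)/206.0 = 0.2751 mg/L.
After outfall 2: Q = 206.0 + 28.00 = 234.0 m³/s; C = (206.0·0.2751 + 28.00·9.090)/234.0 = 1.330 mg/L.

1.33 mg/L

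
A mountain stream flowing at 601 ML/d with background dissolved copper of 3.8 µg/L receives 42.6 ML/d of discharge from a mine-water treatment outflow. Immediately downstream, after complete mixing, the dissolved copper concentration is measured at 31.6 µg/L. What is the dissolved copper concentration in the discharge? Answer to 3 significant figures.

424 µg/L

Mass balance: 601.0·3.800 + 42.60·Cₑ = 643.6·31.60
→ Cₑ = (643.6·31.60 − 601.0·3.800) / 42.60 = 423.8 µg/L.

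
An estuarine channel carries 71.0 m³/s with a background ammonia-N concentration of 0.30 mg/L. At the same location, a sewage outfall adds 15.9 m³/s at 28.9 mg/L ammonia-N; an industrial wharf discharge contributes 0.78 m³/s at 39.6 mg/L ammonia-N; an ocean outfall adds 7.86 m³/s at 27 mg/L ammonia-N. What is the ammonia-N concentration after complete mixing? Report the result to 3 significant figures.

Flow-weighted average: C = (71.00·0.3000 + 15.90·28.90 + 0.7800·39.60 + 7.860·27.00) / 95.54 = 723.9/95.54 = 7.577 mg/L.

7.58 mg/L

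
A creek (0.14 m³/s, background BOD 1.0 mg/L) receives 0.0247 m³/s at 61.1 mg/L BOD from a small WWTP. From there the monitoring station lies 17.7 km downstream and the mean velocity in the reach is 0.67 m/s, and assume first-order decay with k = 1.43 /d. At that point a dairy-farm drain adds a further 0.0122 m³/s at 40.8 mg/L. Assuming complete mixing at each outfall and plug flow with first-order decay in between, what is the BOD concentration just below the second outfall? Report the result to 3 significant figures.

8.83 mg/L

Conservation of mass: C = (0.1400·1.000 + 0.02470·61.10) / 0.1647 = 1.649/0.1647 = 10.01 mg/L; combined flow 0.1647 m³/s.
Travel time t = 17.7·1000 / 0.67 = 26420 s = 7.338 h.
Applying C = C₀e^(−kt): 10.01 × 0.6458 = 6.467 mg/L.
Second outfall: C = (0.1647·6.467 + 0.01220·40.80)/0.1769 = 8.834 mg/L.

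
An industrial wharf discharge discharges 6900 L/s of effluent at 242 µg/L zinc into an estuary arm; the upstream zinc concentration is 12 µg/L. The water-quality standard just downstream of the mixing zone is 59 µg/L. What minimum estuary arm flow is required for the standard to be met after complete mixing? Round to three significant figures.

Set C_mix = 59: (Q·12.00 + 6900·242.0) / (Q + 6900) = 59
→ Q = 6900·(242.0 − 59)/(59 − 12.00) = 26870 L/s.

26900 L/s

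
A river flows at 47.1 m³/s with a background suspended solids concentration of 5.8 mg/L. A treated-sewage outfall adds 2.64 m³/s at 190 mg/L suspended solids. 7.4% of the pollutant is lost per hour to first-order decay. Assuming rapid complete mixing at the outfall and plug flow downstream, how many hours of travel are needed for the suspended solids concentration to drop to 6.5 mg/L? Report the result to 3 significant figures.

Mixed concentration C = ΣQC/ΣQ = (47.10·5.800 + 2.640·190.0) / 49.74 = 774.8/49.74 = 15.58 mg/L.
7.4%/h lost → k = −ln(1 − 0.074) = 0.07688 h⁻¹.
15.58·exp(−k·t) = 6.5 → t = ln(15.58/6.5)/k = 40920 s = 11.37 h.

11.4 h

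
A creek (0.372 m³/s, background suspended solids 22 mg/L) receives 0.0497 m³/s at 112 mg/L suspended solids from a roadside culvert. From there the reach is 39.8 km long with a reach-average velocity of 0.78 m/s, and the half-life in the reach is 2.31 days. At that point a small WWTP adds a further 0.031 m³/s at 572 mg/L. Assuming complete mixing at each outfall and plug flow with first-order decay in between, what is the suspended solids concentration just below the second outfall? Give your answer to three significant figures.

64.6 mg/L

Mixed concentration C = ΣQC/ΣQ = (0.3720·22.00 + 0.04970·112.0) / 0.4217 = 13.75/0.4217 = 32.61 mg/L; combined flow 0.4217 m³/s.
Travel time t = 39.8·1000 / 0.78 = 51030 s = 14.17 h.
Half-life 2.31 d → k = ln 2 / 2.31 = 0.3001 d⁻¹.
Decay over the reach: 32.61·exp(−kt) = 32.61·0.8376 = 27.31 mg/L.
At the second outfall, C = (0.4217·27.31 + 0.03100·572.0) / (0.4217 + 0.03100) = 64.61 mg/L.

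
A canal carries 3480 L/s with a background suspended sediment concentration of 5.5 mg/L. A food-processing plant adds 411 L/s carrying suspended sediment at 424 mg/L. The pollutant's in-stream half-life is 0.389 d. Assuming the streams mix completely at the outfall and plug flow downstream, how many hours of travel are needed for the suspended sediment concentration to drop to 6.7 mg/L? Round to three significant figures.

27.0 h

Conservation of mass: C = (3480·5.500 + 411.0·424.0) / 3891 = 193400/3891 = 49.71 mg/L.
Half-life 0.389 d → k = ln 2 / 0.389 = 1.782 d⁻¹.
49.71·exp(−k·t) = 6.7 → t = ln(49.71/6.7)/k = 97170 s = 26.99 h.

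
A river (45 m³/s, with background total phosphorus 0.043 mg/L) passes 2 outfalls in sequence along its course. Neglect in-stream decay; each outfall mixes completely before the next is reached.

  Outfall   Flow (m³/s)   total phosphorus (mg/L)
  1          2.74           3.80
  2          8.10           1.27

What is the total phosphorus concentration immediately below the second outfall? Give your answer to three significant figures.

Outfall 1: combined Q = 47.74 m³/s; C = (45.00·0.04300 + 2.740·3.800)/47.74 = 0.2586 mg/L.
Outfall 2: combined Q = 55.84 m³/s; C = (47.74·0.2586 + 8.100·1.270)/55.84 = 0.4053 mg/L.

0.405 mg/L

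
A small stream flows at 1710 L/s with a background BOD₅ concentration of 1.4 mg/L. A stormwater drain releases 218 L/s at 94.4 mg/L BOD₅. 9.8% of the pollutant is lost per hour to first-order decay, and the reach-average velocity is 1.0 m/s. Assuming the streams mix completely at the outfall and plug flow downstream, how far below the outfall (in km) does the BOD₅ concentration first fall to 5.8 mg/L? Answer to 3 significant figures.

After mixing, C = (1710·1.400 + 218.0·94.40) / 1928 = 22970/1928 = 11.92 mg/L.
9.8%/h lost → k = −ln(1 − 0.098) = 0.1031 h⁻¹.
Set 11.92·exp(−k·t) = 5.8 → t = ln(11.92/5.8)/k = 25130 s = 6.981 h.
Distance = v·t = 1.0·25130 = 25130 m = 25.13 km.

25.1 km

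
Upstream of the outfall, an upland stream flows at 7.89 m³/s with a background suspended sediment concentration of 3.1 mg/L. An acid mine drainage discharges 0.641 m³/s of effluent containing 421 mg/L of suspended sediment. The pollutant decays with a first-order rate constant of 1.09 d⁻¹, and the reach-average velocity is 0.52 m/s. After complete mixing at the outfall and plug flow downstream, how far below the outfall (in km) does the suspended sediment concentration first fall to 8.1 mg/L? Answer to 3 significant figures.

Mass balance: C = (7.890·3.100 + 0.6410·421.0) / 8.531 = 294.3/8.531 = 34.50 mg/L.
Set 34.50·exp(−k·t) = 8.1 → t = ln(34.50/8.1)/k = 114900 s = 31.91 h.
Distance = v·t = 0.52·114900 = 59730 m = 59.73 km.

59.7 km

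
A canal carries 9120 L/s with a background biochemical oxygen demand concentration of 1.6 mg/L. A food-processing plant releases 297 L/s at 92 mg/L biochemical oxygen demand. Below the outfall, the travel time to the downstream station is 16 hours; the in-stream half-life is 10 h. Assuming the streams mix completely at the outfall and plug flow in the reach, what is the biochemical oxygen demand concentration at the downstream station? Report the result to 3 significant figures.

Flow-weighted average: C = (9120·1.600 + 297.0·92.00) / 9417 = 41920/9417 = 4.451 mg/L.
Half-life 10 h → k = ln 2 / 10 = 0.06931 h⁻¹ = 1.664 d⁻¹.
Applying C = C₀e^(−kt): 4.451 × 0.3299 = 1.468 mg/L.

1.47 mg/L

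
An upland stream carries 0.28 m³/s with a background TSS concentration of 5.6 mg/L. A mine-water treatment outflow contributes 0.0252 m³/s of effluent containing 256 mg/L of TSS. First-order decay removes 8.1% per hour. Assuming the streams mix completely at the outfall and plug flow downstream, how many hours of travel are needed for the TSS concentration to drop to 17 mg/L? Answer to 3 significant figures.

5.15 h

Mixed concentration C = ΣQC/ΣQ = (0.2800·5.600 + 0.02520·256.0) / 0.3052 = 8.019/0.3052 = 26.28 mg/L.
8.1%/h lost → k = −ln(1 − 0.081) = 0.08447 h⁻¹.
26.28·exp(−k·t) = 17 → t = ln(26.28/17)/k = 18560 s = 5.155 h.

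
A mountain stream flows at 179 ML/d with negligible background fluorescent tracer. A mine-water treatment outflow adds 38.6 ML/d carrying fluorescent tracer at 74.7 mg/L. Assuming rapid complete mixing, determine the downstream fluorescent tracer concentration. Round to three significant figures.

After mixing, C = (179.0·0 + 38.60·74.70) / 217.6 = 2883/217.6 = 13.25 mg/L.

13.3 mg/L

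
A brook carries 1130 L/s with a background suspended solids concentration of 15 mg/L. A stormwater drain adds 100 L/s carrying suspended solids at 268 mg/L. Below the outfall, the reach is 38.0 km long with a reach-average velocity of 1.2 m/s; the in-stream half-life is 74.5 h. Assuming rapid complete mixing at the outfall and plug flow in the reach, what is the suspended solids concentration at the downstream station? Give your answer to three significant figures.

32.8 mg/L

Mass balance: C = (1130·15.00 + 100.0·268.0) / 1230 = 43750/1230 = 35.57 mg/L.
Travel time t = 38.0·1000 / 1.2 = 31670 s = 8.796 h.
Half-life 74.5 h → k = ln 2 / 74.5 = 0.009304 h⁻¹ = 0.2233 d⁻¹.
First-order decay: C = 35.57·exp(−k·t) = 35.57·0.9214 = 32.77 mg/L.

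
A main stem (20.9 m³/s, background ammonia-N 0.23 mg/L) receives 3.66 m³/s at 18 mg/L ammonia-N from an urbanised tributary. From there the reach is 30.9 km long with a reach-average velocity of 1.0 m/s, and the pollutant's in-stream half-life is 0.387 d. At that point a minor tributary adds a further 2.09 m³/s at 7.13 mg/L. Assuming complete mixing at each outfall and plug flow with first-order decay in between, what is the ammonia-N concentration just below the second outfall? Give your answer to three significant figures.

1.96 mg/L

Conservation of mass: C = (20.90·0.2300 + 3.660·18.00) / 24.56 = 70.69/24.56 = 2.878 mg/L; combined flow 24.56 m³/s.
Travel time t = 30.9·1000 / 1.0 = 30900 s = 8.583 h.
Half-life 0.387 d → k = ln 2 / 0.387 = 1.791 d⁻¹.
Decay over the reach: 2.878·exp(−kt) = 2.878·0.5270 = 1.517 mg/L.
Second outfall: C = (24.56·1.517 + 2.090·7.130)/26.65 = 1.957 mg/L.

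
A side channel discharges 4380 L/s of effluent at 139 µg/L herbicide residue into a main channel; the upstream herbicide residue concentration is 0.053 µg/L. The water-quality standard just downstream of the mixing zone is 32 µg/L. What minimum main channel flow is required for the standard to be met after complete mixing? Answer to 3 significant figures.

Set C_mix = 32: (Q·0.05300 + 4380·139.0) / (Q + 4380) = 32
→ Q = 4380·(139.0 − 32)/(32 − 0.05300) = 14670 L/s.

14700 L/s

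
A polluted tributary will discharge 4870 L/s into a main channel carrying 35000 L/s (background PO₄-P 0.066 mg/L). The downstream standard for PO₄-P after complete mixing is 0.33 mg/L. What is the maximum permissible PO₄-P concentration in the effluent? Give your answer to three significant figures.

2.23 mg/L

At the limit, (Qr·Cr + Qe·Cₑ)/(Qr + Qe) = 0.33:
Cₑ = (39870·0.33 − 35000·0.06600) / 4870 = 2.227 mg/L.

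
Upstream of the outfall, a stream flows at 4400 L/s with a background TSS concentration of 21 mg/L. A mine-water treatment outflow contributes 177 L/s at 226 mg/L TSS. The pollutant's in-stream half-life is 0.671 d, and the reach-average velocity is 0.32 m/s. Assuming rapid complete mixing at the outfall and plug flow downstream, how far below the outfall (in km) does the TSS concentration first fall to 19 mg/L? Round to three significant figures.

11.3 km

Mass balance: C = (4400·21.00 + 177.0·226.0) / 4577 = 132400/4577 = 28.93 mg/L.
Half-life 0.671 d → k = ln 2 / 0.671 = 1.033 d⁻¹.
Set 28.93·exp(−k·t) = 19 → t = ln(28.93/19)/k = 35160 s = 9.766 h.
Distance = v·t = 0.32·35160 = 11250 m = 11.25 km.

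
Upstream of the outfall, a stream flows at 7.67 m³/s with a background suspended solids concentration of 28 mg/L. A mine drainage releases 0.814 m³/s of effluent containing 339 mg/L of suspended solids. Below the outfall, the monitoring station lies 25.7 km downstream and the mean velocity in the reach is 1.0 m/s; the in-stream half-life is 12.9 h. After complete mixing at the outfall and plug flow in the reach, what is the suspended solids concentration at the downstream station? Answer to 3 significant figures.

Conservation of mass: C = (7.670·28.00 + 0.8140·339.0) / 8.484 = 490.7/8.484 = 57.84 mg/L.
Travel time t = 25.7·1000 / 1.0 = 25700 s = 7.139 h.
Half-life 12.9 h → k = ln 2 / 12.9 = 0.05373 h⁻¹ = 1.290 d⁻¹.
Applying C = C₀e^(−kt): 57.84 × 0.6814 = 39.41 mg/L.

39.4 mg/L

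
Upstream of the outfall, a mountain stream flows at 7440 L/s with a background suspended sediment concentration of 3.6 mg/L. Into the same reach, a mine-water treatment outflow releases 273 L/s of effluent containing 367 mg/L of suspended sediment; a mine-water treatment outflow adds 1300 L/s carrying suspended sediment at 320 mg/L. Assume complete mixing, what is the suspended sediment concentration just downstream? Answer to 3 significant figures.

Conservation of mass: C = (7440·3.600 + 273.0·367.0 + 1300·320.0) / 9013 = 543000/9013 = 60.24 mg/L.

60.2 mg/L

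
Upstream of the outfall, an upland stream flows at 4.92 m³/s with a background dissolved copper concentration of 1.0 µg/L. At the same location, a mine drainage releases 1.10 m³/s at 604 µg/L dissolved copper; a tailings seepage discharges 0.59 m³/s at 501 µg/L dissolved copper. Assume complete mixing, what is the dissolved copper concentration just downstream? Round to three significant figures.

146 µg/L

Mixed concentration C = ΣQC/ΣQ = (4.920·1.000 + 1.100·604.0 + 0.5900·501.0) / 6.610 = 964.9/6.610 = 146.0 µg/L.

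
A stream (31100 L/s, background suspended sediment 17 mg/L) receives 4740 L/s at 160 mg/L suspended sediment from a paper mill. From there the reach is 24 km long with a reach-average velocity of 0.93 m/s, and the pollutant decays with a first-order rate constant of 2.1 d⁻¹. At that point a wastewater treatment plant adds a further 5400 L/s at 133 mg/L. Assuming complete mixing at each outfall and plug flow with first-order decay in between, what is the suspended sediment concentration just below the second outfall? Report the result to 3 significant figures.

Flow-weighted average: C = (31100·17.00 + 4740·160.0) / 35840 = 1287000/35840 = 35.91 mg/L; combined flow 35840 L/s.
Travel time t = 24·1000 / 0.93 = 25810 s = 7.168 h.
Decay over the reach: 35.91·exp(−kt) = 35.91·0.5341 = 19.18 mg/L.
Second outfall: C = (35840·19.18 + 5400·133.0)/41240 = 34.08 mg/L.

34.1 mg/L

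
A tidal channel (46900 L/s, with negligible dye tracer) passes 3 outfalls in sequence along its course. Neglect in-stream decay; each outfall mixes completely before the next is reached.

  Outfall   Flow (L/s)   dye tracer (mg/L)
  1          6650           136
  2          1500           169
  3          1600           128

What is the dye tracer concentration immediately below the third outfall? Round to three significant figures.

After outfall 1: Q = 46900 + 6650 = 53550 L/s; C = (46900·0 + 6650·136.0)/53550 = 16.89 mg/L.
After outfall 2: Q = 53550 + 1500 = 55050 L/s; C = (53550·16.89 + 1500·169.0)/55050 = 21.03 mg/L.
After outfall 3: Q = 55050 + 1600 = 56650 L/s; C = (55050·21.03 + 1600·128.0)/56650 = 24.05 mg/L.

24.1 mg/L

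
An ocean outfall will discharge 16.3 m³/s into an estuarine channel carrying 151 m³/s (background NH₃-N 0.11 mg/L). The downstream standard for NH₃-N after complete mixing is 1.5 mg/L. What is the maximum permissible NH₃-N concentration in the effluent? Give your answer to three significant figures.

At the limit, (Qr·Cr + Qe·Cₑ)/(Qr + Qe) = 1.5:
Cₑ = (167.3·1.5 − 151.0·0.1100) / 16.30 = 14.38 mg/L.

14.4 mg/L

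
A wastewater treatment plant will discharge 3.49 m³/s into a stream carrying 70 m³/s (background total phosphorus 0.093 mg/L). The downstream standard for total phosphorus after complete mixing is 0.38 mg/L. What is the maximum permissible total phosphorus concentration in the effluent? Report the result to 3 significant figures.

At the limit, (Qr·Cr + Qe·Cₑ)/(Qr + Qe) = 0.38:
Cₑ = (73.49·0.38 − 70.00·0.09300) / 3.490 = 6.136 mg/L.

6.14 mg/L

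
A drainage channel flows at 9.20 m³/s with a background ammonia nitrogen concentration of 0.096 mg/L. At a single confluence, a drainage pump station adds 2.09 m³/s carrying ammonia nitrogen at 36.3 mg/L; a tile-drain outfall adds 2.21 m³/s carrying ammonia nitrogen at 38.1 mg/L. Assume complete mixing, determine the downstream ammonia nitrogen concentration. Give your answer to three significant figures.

11.9 mg/L

Conservation of mass: C = (9.200·0.09600 + 2.090·36.30 + 2.210·38.10) / 13.50 = 161.0/13.50 = 11.92 mg/L.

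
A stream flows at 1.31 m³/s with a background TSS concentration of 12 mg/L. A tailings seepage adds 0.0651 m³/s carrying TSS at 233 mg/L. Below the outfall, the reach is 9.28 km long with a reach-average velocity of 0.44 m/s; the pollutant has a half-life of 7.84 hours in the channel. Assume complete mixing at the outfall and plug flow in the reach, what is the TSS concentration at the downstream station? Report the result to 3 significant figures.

13.4 mg/L

Conservation of mass: C = (1.310·12.00 + 0.06510·233.0) / 1.375 = 30.89/1.375 = 22.46 mg/L.
Travel time t = 9.28·1000 / 0.44 = 21090 s = 5.859 h.
Half-life 7.84 h → k = ln 2 / 7.84 = 0.08841 h⁻¹ = 2.122 d⁻¹.
After decay, C = 22.46 × e^(−kt) = 22.46 × 0.5957 = 13.38 mg/L.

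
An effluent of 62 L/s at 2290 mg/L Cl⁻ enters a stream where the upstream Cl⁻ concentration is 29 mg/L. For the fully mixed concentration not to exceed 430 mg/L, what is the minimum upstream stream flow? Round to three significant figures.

Set C_mix = 430: (Q·29.00 + 62.00·2290) / (Q + 62.00) = 430
→ Q = 62.00·(2290 − 430)/(430 − 29.00) = 287.6 L/s.

288 L/s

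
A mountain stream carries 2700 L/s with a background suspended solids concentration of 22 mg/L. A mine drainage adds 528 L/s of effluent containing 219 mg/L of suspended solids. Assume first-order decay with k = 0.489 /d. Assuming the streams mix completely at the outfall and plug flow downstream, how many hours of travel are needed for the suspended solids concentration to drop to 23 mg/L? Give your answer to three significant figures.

Mass balance: C = (2700·22.00 + 528.0·219.0) / 3228 = 175000/3228 = 54.22 mg/L.
54.22·exp(−k·t) = 23 → t = ln(54.22/23)/k = 151500 s = 42.09 h.

42.1 h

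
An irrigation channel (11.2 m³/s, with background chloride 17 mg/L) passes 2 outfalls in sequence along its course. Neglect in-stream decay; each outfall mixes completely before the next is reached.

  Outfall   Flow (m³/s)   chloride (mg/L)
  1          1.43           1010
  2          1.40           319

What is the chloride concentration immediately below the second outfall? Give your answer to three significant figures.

148 mg/L

Outfall 1: combined Q = 12.63 m³/s; C = (11.20·17.00 + 1.430·1010)/12.63 = 129.4 mg/L.
Outfall 2: combined Q = 14.03 m³/s; C = (12.63·129.4 + 1.400·319.0)/14.03 = 148.3 mg/L.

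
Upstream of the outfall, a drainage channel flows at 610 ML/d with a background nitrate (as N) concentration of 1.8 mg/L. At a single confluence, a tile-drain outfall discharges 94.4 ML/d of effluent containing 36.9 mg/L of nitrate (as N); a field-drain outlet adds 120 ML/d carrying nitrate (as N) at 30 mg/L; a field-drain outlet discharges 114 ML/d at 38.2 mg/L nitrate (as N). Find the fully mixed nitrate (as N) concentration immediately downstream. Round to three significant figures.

13.4 mg/L

Conservation of mass: C = (610.0·1.800 + 94.40·36.90 + 120.0·30.00 + 114.0·38.20) / 938.4 = 12540/938.4 = 13.36 mg/L.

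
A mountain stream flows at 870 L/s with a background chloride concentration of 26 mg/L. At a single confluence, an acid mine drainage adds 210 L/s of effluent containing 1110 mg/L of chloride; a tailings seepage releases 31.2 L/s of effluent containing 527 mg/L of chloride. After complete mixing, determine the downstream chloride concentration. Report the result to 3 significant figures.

245 mg/L

Mixed concentration C = ΣQC/ΣQ = (870.0·26.00 + 210.0·1110 + 31.20·527.0) / 1111 = 272200/1111 = 244.9 mg/L.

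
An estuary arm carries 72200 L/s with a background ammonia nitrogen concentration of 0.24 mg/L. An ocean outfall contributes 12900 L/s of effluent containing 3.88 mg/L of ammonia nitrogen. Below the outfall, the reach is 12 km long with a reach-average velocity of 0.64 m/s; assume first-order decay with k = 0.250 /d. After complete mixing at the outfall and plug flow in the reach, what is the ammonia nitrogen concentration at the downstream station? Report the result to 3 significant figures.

Conservation of mass: C = (72200·0.2400 + 12900·3.880) / 85100 = 67380/85100 = 0.7918 mg/L.
Travel time t = 12·1000 / 0.64 = 18750 s = 5.208 h.
Applying C = C₀e^(−kt): 0.7918 × 0.9472 = 0.7500 mg/L.

0.750 mg/L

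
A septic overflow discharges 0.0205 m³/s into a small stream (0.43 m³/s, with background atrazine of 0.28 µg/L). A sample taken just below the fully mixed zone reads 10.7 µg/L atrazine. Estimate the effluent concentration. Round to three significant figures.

Mass balance: 0.4300·0.2800 + 0.02050·Cₑ = 0.4505·10.70
→ Cₑ = (0.4505·10.70 − 0.4300·0.2800) / 0.02050 = 229.3 µg/L.

229 µg/L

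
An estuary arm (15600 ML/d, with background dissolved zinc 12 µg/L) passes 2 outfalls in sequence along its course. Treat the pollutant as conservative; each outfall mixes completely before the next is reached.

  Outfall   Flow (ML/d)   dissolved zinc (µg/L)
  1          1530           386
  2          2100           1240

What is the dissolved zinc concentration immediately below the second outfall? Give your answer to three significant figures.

Outfall 1: combined Q = 17130 ML/d; C = (15600·12.00 + 1530·386.0)/17130 = 45.40 µg/L.
Outfall 2: combined Q = 19230 ML/d; C = (17130·45.40 + 2100·1240)/19230 = 175.9 µg/L.

176 µg/L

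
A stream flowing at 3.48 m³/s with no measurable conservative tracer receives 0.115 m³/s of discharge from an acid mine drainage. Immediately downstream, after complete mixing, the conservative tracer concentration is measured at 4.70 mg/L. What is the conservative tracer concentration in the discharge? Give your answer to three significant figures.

147 mg/L

Mass balance: 3.480·0 + 0.1150·Cₑ = 3.595·4.700
→ Cₑ = (3.595·4.700 − 3.480·0) / 0.1150 = 146.9 mg/L.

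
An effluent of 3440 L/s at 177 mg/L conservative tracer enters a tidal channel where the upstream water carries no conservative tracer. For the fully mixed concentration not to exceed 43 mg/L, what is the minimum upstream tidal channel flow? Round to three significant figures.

10700 L/s

Set C_mix = 43: (Q·0 + 3440·177.0) / (Q + 3440) = 43
→ Q = 3440·(177.0 − 43)/(43 − 0) = 10720 L/s.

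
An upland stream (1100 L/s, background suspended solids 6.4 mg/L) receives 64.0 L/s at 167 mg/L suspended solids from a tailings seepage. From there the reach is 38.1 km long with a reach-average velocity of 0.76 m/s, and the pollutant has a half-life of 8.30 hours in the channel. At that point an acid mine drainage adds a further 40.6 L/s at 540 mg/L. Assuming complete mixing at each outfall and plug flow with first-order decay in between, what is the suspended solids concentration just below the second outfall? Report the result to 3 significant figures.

Mixed concentration C = ΣQC/ΣQ = (1100·6.400 + 64.00·167.0) / 1164 = 17730/1164 = 15.23 mg/L; combined flow 1164 L/s.
Travel time t = 38.1·1000 / 0.76 = 50130 s = 13.93 h.
Half-life 8.30 h → k = ln 2 / 8.30 = 0.08351 h⁻¹ = 2.004 d⁻¹.
After decay, C = 15.23 × e^(−kt) = 15.23 × 0.3126 = 4.760 mg/L.
Second outfall: C = (1164·4.760 + 40.60·540.0)/1205 = 22.80 mg/L.

22.8 mg/L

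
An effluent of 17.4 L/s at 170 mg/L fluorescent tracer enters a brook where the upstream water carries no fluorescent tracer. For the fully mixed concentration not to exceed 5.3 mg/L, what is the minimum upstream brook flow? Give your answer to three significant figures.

541 L/s

Set C_mix = 5.3: (Q·0 + 17.40·170.0) / (Q + 17.40) = 5.3
→ Q = 17.40·(170.0 − 5.3)/(5.3 − 0) = 540.7 L/s.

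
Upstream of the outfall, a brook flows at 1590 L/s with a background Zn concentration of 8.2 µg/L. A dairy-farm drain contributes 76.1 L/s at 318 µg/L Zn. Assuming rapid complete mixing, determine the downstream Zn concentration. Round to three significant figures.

22.4 µg/L

Flow-weighted average: C = (1590·8.200 + 76.10·318.0) / 1666 = 37240/1666 = 22.35 µg/L.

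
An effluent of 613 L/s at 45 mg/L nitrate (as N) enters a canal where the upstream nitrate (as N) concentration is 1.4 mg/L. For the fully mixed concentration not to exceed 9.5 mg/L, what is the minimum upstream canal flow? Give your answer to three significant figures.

2690 L/s

Set C_mix = 9.5: (Q·1.400 + 613.0·45.00) / (Q + 613.0) = 9.5
→ Q = 613.0·(45.00 − 9.5)/(9.5 − 1.400) = 2687 L/s.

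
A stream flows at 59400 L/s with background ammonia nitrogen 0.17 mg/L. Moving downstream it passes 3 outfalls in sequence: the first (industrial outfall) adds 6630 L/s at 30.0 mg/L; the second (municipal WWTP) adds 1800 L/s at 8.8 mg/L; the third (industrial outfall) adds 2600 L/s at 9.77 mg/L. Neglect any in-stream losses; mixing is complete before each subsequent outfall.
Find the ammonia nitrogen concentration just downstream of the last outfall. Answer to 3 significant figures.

After outfall 1: Q = 59400 + 6630 = 66030 L/s; C = (59400·0.1700 + 6630·30.00)/66030 = 3.165 mg/L.
After outfall 2: Q = 66030 + 1800 = 67830 L/s; C = (66030·3.165 + 1800·8.800)/67830 = 3.315 mg/L.
After outfall 3: Q = 67830 + 2600 = 70430 L/s; C = (67830·3.315 + 2600·9.770)/70430 = 3.553 mg/L.

3.55 mg/L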